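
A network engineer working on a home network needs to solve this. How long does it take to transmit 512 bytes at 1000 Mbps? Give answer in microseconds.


Given: packet = 512 bytes, bandwidth = 1000 Mbps
Packet in bits = 512 * 8 = 4096 bits
Bandwidth = 1000 * 10^6 = 1000000000 bps
Time = 4096 / 1000000000 seconds
Time in us = 4096 * 10^6 / 1000000000 = 4.096

4.096


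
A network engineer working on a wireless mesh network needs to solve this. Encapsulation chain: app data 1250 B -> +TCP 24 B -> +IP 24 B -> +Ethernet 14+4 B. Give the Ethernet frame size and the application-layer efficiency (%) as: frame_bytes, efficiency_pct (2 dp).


TCP segment = 1250 + 24 = 1274 B
IP packet = 1274 + 24 = 1298 B
Ethernet frame = 1298 + 14 + 4 = 1316 B
Efficiency = app / frame = 1250 / 1316 = 0.949848 = 94.9848% -> 94.98% (2 dp)

1316, 94.98


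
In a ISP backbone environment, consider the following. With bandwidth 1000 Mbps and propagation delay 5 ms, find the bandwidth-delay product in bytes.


Given: bandwidth = 1000 Mbps, delay = 5 ms
BDP in bits = 1000 * 10^6 * 5 / 1000
BDP in bits = 5000000
BDP in bytes = 5000000 / 8 = 625000

625000


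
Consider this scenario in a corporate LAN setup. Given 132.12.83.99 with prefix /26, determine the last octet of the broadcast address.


Given: IP = 132.12.83.99, prefix = /26
Host bits = 32 - 26 = 6
Network last octet = 99 AND mask = 64
Host part size = 2^6 - 1 = 63
Broadcast last octet = 64 OR 63 = 127

127


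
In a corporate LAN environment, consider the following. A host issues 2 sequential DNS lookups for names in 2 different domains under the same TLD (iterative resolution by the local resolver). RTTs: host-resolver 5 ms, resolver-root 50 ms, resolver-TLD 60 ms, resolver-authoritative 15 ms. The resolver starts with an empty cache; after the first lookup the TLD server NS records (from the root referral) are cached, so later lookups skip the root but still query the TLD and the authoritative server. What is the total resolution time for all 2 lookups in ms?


Lookup 1 (cold cache): local + root + TLD + auth = 5 + 50 + 60 + 15 = 130 ms
Lookups 2..2 (TLD NS cached -> skip root; new domain -> still ask TLD and auth): local + TLD + auth = 5 + 60 + 15 = 80 ms each
Remaining 1 lookups: 1 * 80 = 80 ms
Total = 130 + 80 = 210 ms

210


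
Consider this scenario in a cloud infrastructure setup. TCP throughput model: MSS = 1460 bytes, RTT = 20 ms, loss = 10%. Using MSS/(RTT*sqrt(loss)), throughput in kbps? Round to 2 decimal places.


Given: MSS = 1460 bytes, RTT = 20 ms, loss = 10%
RTT in seconds = 20 / 1000 = 0.02
Loss rate = 10% = 0.1
sqrt(loss) = sqrt(0.1) = 0.316227766017
Throughput (bytes/s) = 1460 / (0.02 * 0.316227766017) = 230846.2692
Throughput (kbps) = 230846.2692 * 8 / 1000 = 1846.770154 -> 1846.77 kbps (2 dp)

1846.77


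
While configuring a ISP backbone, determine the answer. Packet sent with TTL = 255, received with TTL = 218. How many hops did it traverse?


Given: initial TTL = 255, received TTL = 218
Hops = initial TTL - received TTL
Hops = 255 - 218 = 37

37


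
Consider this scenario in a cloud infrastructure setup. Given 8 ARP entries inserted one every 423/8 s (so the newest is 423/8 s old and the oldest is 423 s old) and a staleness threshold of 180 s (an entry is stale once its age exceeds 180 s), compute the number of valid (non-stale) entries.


Ages are k * 423/8 s for k = 1..8 (spacing = 52.8750 s).
Entry k is valid iff k * 423/8 <= 180 iff k <= 8 * 180 / 423 = 3.4043
n_valid = floor(3.4043) = 3
(n_stale = 8 - 3 = 5)

3


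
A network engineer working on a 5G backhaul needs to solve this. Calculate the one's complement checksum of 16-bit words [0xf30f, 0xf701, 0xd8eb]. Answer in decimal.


Given words: [0xf30f, 0xf701, 0xd8eb]
Step 1: Sum all words
Raw sum = 62223 + 63233 + 55531 = 180987
Step 2: Fold carry: (49915 + 2) = 49917
One's complement = ~49917 & 0xFFFF = 15618

15618


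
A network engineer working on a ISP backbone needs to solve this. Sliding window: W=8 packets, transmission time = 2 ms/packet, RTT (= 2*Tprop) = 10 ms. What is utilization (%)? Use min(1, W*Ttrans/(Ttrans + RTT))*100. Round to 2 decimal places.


Given: W = 8, Ttrans = 2 ms, RTT = 10 ms (= 2 * Tprop, Tprop = 5 ms)
Cycle time = Ttrans + RTT = 2 + 10 = 12 ms (first packet sent until its ACK returns)
W * Ttrans = 8 * 2 = 16 ms of sending per cycle
W * Ttrans / (Ttrans + RTT) = 16 / 12 = 1.333333
U = min(1, 1.333333) = 1.000000
U% = 100.00%

100.00


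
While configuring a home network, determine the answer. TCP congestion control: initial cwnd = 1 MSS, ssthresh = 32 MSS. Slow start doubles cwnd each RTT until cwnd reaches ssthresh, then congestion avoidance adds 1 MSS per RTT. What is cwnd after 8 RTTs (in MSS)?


RTT 0: cwnd = 1 MSS (initial)
RTT 1: cwnd = 2 MSS (slow start, doubled)
RTT 2: cwnd = 4 MSS (slow start, doubled)
RTT 3: cwnd = 8 MSS (slow start, doubled)
RTT 4: cwnd = 16 MSS (slow start, doubled)
RTT 5: cwnd = 32 MSS (slow start, doubled)
RTT 6: cwnd = 33 MSS (congestion avoidance, +1)
RTT 7: cwnd = 34 MSS (congestion avoidance, +1)
RTT 8: cwnd = 35 MSS (congestion avoidance, +1)

35


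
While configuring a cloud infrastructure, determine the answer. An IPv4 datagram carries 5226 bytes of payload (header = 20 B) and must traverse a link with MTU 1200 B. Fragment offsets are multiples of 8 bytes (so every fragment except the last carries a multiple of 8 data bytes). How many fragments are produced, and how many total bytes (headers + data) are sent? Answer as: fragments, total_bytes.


Max data per non-final fragment = floor((MTU - header)/8)*8 = floor((1200 - 20)/8)*8 = floor(1180/8)*8 = 1176 B
Final fragment needs no 8-byte alignment: it can carry up to MTU - header = 1180 B
Non-final fragments needed = ceil((payload - 1180) / 1176) = ceil(4046/1176) = ceil(3.4405) = 4
Number of fragments = 4 + 1 = 5
Fragment sizes (data): 4 * 1176 B + 522 B (last, 522 <= 1180 OK)
Total bytes sent = payload + n_frags * header = 5226 + 5*20 = 5226 + 100 = 5326 B

5, 5326


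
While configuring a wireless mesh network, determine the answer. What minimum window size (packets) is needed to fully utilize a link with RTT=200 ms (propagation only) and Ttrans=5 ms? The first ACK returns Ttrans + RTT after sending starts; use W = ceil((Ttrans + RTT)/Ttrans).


Given: Ttrans = 5 ms, RTT = 200 ms (= 2 * Tprop, Tprop = 100 ms)
Time until first ACK returns = Ttrans + RTT = 5 + 200 = 205 ms
Need W * Ttrans >= Ttrans + RTT  ->  W >= (Ttrans + RTT) / Ttrans
(Ttrans + RTT) / Ttrans = 205 / 5 = 41
W_min = ceil(41) = 41

41


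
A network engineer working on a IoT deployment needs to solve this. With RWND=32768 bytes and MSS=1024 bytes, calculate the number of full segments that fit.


Given: RWND = 32768 bytes, MSS = 1024 bytes
Full segments = floor(RWND / MSS)
Full segments = floor(32768 / 1024)
Full segments = floor(32.0) = 32

32


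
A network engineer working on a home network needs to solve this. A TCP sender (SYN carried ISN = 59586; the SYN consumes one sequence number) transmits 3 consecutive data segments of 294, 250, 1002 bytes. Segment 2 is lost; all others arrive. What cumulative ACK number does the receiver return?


SYN uses sequence number 59586; first data byte = ISN + 1 = 59587.
Segment 1: SEQ = 59587, len = 294 B, covers [59587, 59880]
Segment 2: SEQ = 59881, len = 250 B, covers [59881, 60130] [LOST]
Segment 3: SEQ = 60131, len = 1002 B, covers [60131, 61132]
In-order data received: bytes [59587, 59880] (segments 1..1).
Segment 2 missing -> gap begins at byte 59881; later segments buffered out of order.
Cumulative ACK = next expected in-order byte = 59587 + 294 = 59881

59881


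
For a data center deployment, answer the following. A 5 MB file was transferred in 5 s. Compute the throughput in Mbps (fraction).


Given: file = 5 MB, time = 5 s
File in Mb = 5 * 8 = 40 Mb
Throughput = 40 / 5 Mbps
Throughput = 8 Mbps

8


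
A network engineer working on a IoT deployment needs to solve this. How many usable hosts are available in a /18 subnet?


Given: subnet mask /18
Host bits = 32 - 18 = 14
Total addresses = 2^14 = 16384
Usable hosts = 16384 - 2 (network + broadcast) = 16382

16382


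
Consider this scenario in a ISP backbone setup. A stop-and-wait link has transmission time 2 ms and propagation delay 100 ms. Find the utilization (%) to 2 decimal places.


Given: Ttrans = 2 ms, Tprop = 100 ms
RTT = 2 * Tprop = 2 * 100 = 200 ms
U = Ttrans / (Ttrans + RTT)
U = 2 / (2 + 200)
U = 2 / 202 = 0.009901
U% = 0.99%

0.99


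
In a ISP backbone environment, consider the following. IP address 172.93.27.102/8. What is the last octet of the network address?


Given: IP = 172.93.27.102, prefix = /8
Subnet mask = 255.0.0.0
Last octet of IP: 102
Last octet of mask: 0
Network last octet = 102 AND 0 = 0

0


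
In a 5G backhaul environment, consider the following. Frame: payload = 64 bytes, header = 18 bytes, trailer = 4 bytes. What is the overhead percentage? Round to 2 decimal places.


Given: payload = 64 B, header = 18 B, trailer = 4 B
Overhead bytes = header + trailer = 18 + 4 = 22
Total frame = payload + overhead = 64 + 22 = 86
Overhead % = 22 / 86 * 100 = 25.5814% -> 25.58% (2 dp)

25.58


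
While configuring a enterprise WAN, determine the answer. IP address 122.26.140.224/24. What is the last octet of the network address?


Given: IP = 122.26.140.224, prefix = /24
Subnet mask = 255.255.255.0
Last octet of IP: 224
Last octet of mask: 0
Network last octet = 224 AND 0 = 0

0


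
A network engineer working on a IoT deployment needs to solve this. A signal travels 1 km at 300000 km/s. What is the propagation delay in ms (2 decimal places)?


Given: distance = 1 km, speed = 300000 km/s
Delay = distance / speed = 1 / 300000 seconds
Delay in ms = 1 * 1000 / 300000
Delay = 0.0033 ms
Rounded to 2 dp = 0.00 ms

0.00


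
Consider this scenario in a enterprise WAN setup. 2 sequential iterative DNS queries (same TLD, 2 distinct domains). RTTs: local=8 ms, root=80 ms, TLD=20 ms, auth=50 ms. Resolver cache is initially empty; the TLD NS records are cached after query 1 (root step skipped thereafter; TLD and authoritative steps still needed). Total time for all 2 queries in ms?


Lookup 1 (cold cache): local + root + TLD + auth = 8 + 80 + 20 + 50 = 158 ms
Lookups 2..2 (TLD NS cached -> skip root; new domain -> still ask TLD and auth): local + TLD + auth = 8 + 20 + 50 = 78 ms each
Remaining 1 lookups: 1 * 78 = 78 ms
Total = 158 + 78 = 236 ms

236


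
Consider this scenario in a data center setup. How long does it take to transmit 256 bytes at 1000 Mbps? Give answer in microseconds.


Given: packet = 256 bytes, bandwidth = 1000 Mbps
Packet in bits = 256 * 8 = 2048 bits
Bandwidth = 1000 * 10^6 = 1000000000 bps
Time = 2048 / 1000000000 seconds
Time in us = 2048 * 10^6 / 1000000000 = 2.048

2.048


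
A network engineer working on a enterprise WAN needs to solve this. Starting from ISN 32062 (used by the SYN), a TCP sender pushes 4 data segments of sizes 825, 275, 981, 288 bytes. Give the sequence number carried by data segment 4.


The SYN occupies sequence number ISN = 32062, so the first data byte is ISN + 1 = 32063.
SEQ of data segment i = (ISN + 1) + sum of payload sizes of segments 1..i-1.
Segment 1: SEQ = 32063, payload = 825 bytes
Segment 2: SEQ = 32888, payload = 275 bytes
Segment 3: SEQ = 33163, payload = 981 bytes
Segment 4: SEQ = 34144, payload = 288 bytes
SEQ of segment 4 = 32063 + 825 + 275 + 981 = 34144

34144


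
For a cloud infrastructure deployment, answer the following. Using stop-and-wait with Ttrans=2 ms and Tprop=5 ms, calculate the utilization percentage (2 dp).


Given: Ttrans = 2 ms, Tprop = 5 ms
RTT = 2 * Tprop = 2 * 5 = 10 ms
U = Ttrans / (Ttrans + RTT)
U = 2 / (2 + 10)
U = 2 / 12 = 0.166667
U% = 16.67%

16.67


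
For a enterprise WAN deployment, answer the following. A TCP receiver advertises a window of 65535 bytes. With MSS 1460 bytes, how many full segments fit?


Given: RWND = 65535 bytes, MSS = 1460 bytes
Full segments = floor(RWND / MSS)
Full segments = floor(65535 / 1460)
Full segments = floor(44.887) = 44

44


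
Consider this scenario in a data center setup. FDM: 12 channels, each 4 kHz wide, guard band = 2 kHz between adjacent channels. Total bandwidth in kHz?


Given: 12 channels, 4 kHz each, guard = 2 kHz
Channel bandwidth = 12 * 4 = 48 kHz
Guard bands = 11 gaps * 2 kHz = 22 kHz
Total = 48 + 22 = 70 kHz

70


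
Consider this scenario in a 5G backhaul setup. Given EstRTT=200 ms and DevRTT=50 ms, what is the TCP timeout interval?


Given: EstRTT = 200 ms, DevRTT = 50 ms
Timeout = EstRTT + 4 * DevRTT
4 * DevRTT = 4 * 50 = 200
Timeout = 200 + 200 = 400 ms

400


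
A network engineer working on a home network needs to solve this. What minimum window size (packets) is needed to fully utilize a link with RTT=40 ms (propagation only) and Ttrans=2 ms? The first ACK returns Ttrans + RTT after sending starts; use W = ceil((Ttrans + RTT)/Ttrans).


Given: Ttrans = 2 ms, RTT = 40 ms (= 2 * Tprop, Tprop = 20 ms)
Time until first ACK returns = Ttrans + RTT = 2 + 40 = 42 ms
Need W * Ttrans >= Ttrans + RTT  ->  W >= (Ttrans + RTT) / Ttrans
(Ttrans + RTT) / Ttrans = 42 / 2 = 21
W_min = ceil(21) = 21

21


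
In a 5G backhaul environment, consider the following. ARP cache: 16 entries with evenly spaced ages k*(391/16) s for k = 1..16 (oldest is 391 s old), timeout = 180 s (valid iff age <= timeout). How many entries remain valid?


Ages are k * 391/16 s for k = 1..16 (spacing = 24.4375 s).
Entry k is valid iff k * 391/16 <= 180 iff k <= 16 * 180 / 391 = 7.3657
n_valid = floor(7.3657) = 7
(n_stale = 16 - 7 = 9)

7


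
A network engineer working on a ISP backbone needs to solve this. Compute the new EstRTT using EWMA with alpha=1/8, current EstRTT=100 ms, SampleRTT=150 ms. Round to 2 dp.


Given: EstRTT = 100 ms, SampleRTT = 150 ms, alpha = 1/8
New EstRTT = (1 - alpha) * EstRTT + alpha * SampleRTT
(7/8) * 100 = 87.5
(1/8) * 150 = 18.75
New EstRTT = 87.5 + 18.75 = 106.25 ms -> 106.25 ms (2 dp)

106.25


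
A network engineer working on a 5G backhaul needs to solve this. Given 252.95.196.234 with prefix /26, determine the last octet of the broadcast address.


Given: IP = 252.95.196.234, prefix = /26
Host bits = 32 - 26 = 6
Network last octet = 234 AND mask = 192
Host part size = 2^6 - 1 = 63
Broadcast last octet = 192 OR 63 = 255

255


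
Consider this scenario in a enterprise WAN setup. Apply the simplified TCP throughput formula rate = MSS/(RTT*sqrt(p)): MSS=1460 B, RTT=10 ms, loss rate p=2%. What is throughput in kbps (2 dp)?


Given: MSS = 1460 bytes, RTT = 10 ms, loss = 2%
RTT in seconds = 10 / 1000 = 0.01
Loss rate = 2% = 0.02
sqrt(loss) = sqrt(0.02) = 0.141421356237
Throughput (bytes/s) = 1460 / (0.01 * 0.141421356237) = 1032375.9005
Throughput (kbps) = 1032375.9005 * 8 / 1000 = 8259.007204 -> 8259.01 kbps (2 dp)

8259.01


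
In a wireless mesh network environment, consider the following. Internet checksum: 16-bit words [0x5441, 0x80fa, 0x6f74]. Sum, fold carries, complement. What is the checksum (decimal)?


Given words: [0x5441, 0x80fa, 0x6f74]
Step 1: Sum all words
Raw sum = 21569 + 33018 + 28532 = 83119
Step 2: Fold carry: (17583 + 1) = 17584
One's complement = ~17584 & 0xFFFF = 47951

47951


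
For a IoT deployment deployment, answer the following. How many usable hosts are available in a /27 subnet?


Given: subnet mask /27
Host bits = 32 - 27 = 5
Total addresses = 2^5 = 32
Usable hosts = 32 - 2 (network + broadcast) = 30

30


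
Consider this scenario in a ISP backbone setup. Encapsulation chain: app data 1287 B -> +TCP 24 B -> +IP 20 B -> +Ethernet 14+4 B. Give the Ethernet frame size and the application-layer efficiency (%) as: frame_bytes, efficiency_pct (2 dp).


TCP segment = 1287 + 24 = 1311 B
IP packet = 1311 + 20 = 1331 B
Ethernet frame = 1331 + 14 + 4 = 1349 B
Efficiency = app / frame = 1287 / 1349 = 0.954040 = 95.4040% -> 95.40% (2 dp)

1349, 95.40


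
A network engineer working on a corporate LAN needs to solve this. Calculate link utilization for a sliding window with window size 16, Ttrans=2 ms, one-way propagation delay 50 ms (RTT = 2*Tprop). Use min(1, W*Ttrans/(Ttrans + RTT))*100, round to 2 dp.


Given: W = 16, Ttrans = 2 ms, RTT = 100 ms (= 2 * Tprop, Tprop = 50 ms)
Cycle time = Ttrans + RTT = 2 + 100 = 102 ms (first packet sent until its ACK returns)
W * Ttrans = 16 * 2 = 32 ms of sending per cycle
W * Ttrans / (Ttrans + RTT) = 32 / 102 = 0.313725
U = min(1, 0.313725) = 0.313725
U% = 31.37%

31.37


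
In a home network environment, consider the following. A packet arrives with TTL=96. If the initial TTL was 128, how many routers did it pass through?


Given: initial TTL = 128, received TTL = 96
Hops = initial TTL - received TTL
Hops = 128 - 96 = 32

32


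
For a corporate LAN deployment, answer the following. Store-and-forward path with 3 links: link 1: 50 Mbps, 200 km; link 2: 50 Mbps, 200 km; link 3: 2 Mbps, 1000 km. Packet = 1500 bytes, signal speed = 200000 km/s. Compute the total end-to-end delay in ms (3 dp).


Packet = 1500 bytes = 12000 bits. Store-and-forward: sum (t_trans + t_prop) per link.
Link 1: t_trans = 12000/(50*10^6) s = 0.2400 ms; t_prop = 200/200000 s = 1.0000 ms; subtotal = 1.2400 ms
Link 2: t_trans = 12000/(50*10^6) s = 0.2400 ms; t_prop = 200/200000 s = 1.0000 ms; subtotal = 1.2400 ms
Link 3: t_trans = 12000/(2*10^6) s = 6.0000 ms; t_prop = 1000/200000 s = 5.0000 ms; subtotal = 11.0000 ms
End-to-end = 1.2400 + 1.2400 + 11.0000 = 13.4800 ms -> 13.480 ms (3 dp)

13.480


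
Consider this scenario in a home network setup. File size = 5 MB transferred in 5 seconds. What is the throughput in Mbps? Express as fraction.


Given: file = 5 MB, time = 5 s
File in Mb = 5 * 8 = 40 Mb
Throughput = 40 / 5 Mbps
Throughput = 8 Mbps

8


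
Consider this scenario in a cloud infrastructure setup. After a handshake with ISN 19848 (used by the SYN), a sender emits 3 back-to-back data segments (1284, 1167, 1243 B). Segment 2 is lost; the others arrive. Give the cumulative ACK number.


SYN uses sequence number 19848; first data byte = ISN + 1 = 19849.
Segment 1: SEQ = 19849, len = 1284 B, covers [19849, 21132]
Segment 2: SEQ = 21133, len = 1167 B, covers [21133, 22299] [LOST]
Segment 3: SEQ = 22300, len = 1243 B, covers [22300, 23542]
In-order data received: bytes [19849, 21132] (segments 1..1).
Segment 2 missing -> gap begins at byte 21133; later segments buffered out of order.
Cumulative ACK = next expected in-order byte = 19849 + 1284 = 21133

21133


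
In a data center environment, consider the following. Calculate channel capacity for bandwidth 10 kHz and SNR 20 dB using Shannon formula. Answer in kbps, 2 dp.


Given: B = 10 kHz, SNR = 20 dB
SNR linear = 10^(20/10) = 100
1 + SNR = 101
log2(101) = 6.6582114828
C = 10 * 1000 * 6.6582114828 = 66582.1148 bps
C = 66.582115 kbps -> 66.58 kbps (2 dp)

66.58


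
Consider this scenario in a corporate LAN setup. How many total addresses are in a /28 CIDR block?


Given: CIDR prefix /28
Host bits = 32 - 28 = 4
Total addresses = 2^4 = 16

16


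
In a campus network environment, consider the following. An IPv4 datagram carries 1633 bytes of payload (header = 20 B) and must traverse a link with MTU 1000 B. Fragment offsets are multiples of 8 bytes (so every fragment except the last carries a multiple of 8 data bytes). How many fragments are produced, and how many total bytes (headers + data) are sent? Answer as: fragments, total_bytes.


Max data per non-final fragment = floor((MTU - header)/8)*8 = floor((1000 - 20)/8)*8 = floor(980/8)*8 = 976 B
Final fragment needs no 8-byte alignment: it can carry up to MTU - header = 980 B
Non-final fragments needed = ceil((payload - 980) / 976) = ceil(653/976) = ceil(0.6691) = 1
Number of fragments = 1 + 1 = 2
Fragment sizes (data): 1 * 976 B + 657 B (last, 657 <= 980 OK)
Total bytes sent = payload + n_frags * header = 1633 + 2*20 = 1633 + 40 = 1673 B

2, 1673


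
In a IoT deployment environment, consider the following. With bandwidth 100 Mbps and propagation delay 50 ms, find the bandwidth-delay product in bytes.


Given: bandwidth = 100 Mbps, delay = 50 ms
BDP in bits = 100 * 10^6 * 50 / 1000
BDP in bits = 5000000
BDP in bytes = 5000000 / 8 = 625000

625000


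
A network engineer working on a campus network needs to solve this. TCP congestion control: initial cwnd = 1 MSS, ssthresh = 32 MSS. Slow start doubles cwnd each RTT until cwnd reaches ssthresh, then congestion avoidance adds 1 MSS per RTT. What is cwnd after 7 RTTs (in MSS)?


RTT 0: cwnd = 1 MSS (initial)
RTT 1: cwnd = 2 MSS (slow start, doubled)
RTT 2: cwnd = 4 MSS (slow start, doubled)
RTT 3: cwnd = 8 MSS (slow start, doubled)
RTT 4: cwnd = 16 MSS (slow start, doubled)
RTT 5: cwnd = 32 MSS (slow start, doubled)
RTT 6: cwnd = 33 MSS (congestion avoidance, +1)
RTT 7: cwnd = 34 MSS (congestion avoidance, +1)

34


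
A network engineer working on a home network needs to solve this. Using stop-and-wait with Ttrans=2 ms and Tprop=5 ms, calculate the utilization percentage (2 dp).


Given: Ttrans = 2 ms, Tprop = 5 ms
RTT = 2 * Tprop = 2 * 5 = 10 ms
U = Ttrans / (Ttrans + RTT)
U = 2 / (2 + 10)
U = 2 / 12 = 0.166667
U% = 16.67%

16.67


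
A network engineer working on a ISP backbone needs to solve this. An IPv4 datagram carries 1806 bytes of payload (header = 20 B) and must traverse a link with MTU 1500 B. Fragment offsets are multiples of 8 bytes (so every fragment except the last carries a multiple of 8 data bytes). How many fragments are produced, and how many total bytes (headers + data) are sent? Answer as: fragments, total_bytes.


Max data per non-final fragment = floor((MTU - header)/8)*8 = floor((1500 - 20)/8)*8 = floor(1480/8)*8 = 1480 B
Final fragment needs no 8-byte alignment: it can carry up to MTU - header = 1480 B
Non-final fragments needed = ceil((payload - 1480) / 1480) = ceil(326/1480) = ceil(0.2203) = 1
Number of fragments = 1 + 1 = 2
Fragment sizes (data): 1 * 1480 B + 326 B (last, 326 <= 1480 OK)
Total bytes sent = payload + n_frags * header = 1806 + 2*20 = 1806 + 40 = 1846 B

2, 1846


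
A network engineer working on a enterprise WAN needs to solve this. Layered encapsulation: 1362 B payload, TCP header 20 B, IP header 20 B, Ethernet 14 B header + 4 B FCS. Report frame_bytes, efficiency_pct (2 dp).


TCP segment = 1362 + 20 = 1382 B
IP packet = 1382 + 20 = 1402 B
Ethernet frame = 1402 + 14 + 4 = 1420 B
Efficiency = app / frame = 1362 / 1420 = 0.959155 = 95.9155% -> 95.92% (2 dp)

1420, 95.92


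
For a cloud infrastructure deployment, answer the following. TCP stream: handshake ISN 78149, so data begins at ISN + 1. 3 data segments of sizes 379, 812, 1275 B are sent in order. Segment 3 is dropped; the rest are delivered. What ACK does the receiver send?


SYN uses sequence number 78149; first data byte = ISN + 1 = 78150.
Segment 1: SEQ = 78150, len = 379 B, covers [78150, 78528]
Segment 2: SEQ = 78529, len = 812 B, covers [78529, 79340]
Segment 3: SEQ = 79341, len = 1275 B, covers [79341, 80615] [LOST]
In-order data received: bytes [78150, 79340] (segments 1..2).
Segment 3 missing -> gap begins at byte 79341.
Cumulative ACK = next expected in-order byte = 78150 + 379 + 812 = 79341

79341


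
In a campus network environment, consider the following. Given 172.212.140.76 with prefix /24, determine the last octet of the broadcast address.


Given: IP = 172.212.140.76, prefix = /24
Host bits = 32 - 24 = 8
Network last octet = 76 AND mask = 0
Host part size = 2^8 - 1 = 255
Broadcast last octet = 0 OR 255 = 255

255


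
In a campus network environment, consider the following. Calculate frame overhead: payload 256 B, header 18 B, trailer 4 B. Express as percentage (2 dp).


Given: payload = 256 B, header = 18 B, trailer = 4 B
Overhead bytes = header + trailer = 18 + 4 = 22
Total frame = payload + overhead = 256 + 22 = 278
Overhead % = 22 / 278 * 100 = 7.9137% -> 7.91% (2 dp)

7.91


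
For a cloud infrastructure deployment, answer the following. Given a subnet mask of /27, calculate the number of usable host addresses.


Given: subnet mask /27
Host bits = 32 - 27 = 5
Total addresses = 2^5 = 32
Usable hosts = 32 - 2 (network + broadcast) = 30

30


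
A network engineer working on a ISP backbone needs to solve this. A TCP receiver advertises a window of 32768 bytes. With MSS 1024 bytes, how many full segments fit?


Given: RWND = 32768 bytes, MSS = 1024 bytes
Full segments = floor(RWND / MSS)
Full segments = floor(32768 / 1024)
Full segments = floor(32.0) = 32

32


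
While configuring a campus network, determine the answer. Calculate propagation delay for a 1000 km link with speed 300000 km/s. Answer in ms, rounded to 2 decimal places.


Given: distance = 1000 km, speed = 300000 km/s
Delay = distance / speed = 1000 / 300000 seconds
Delay in ms = 1000 * 1000 / 300000
Delay = 3.3333 ms
Rounded to 2 dp = 3.33 ms

3.33


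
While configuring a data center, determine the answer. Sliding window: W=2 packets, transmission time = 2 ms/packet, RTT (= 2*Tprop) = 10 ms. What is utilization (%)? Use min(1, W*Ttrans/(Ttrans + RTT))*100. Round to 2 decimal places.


Given: W = 2, Ttrans = 2 ms, RTT = 10 ms (= 2 * Tprop, Tprop = 5 ms)
Cycle time = Ttrans + RTT = 2 + 10 = 12 ms (first packet sent until its ACK returns)
W * Ttrans = 2 * 2 = 4 ms of sending per cycle
W * Ttrans / (Ttrans + RTT) = 4 / 12 = 0.333333
U = min(1, 0.333333) = 0.333333
U% = 33.33%

33.33


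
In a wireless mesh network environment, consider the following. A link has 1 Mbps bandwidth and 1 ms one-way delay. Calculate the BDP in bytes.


Given: bandwidth = 1 Mbps, delay = 1 ms
BDP in bits = 1 * 10^6 * 1 / 1000
BDP in bits = 1000
BDP in bytes = 1000 / 8 = 125

125


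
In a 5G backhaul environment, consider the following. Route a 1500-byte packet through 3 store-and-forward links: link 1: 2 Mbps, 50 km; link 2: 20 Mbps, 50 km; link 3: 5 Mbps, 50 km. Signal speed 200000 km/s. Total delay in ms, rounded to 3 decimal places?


Packet = 1500 bytes = 12000 bits. Store-and-forward: sum (t_trans + t_prop) per link.
Link 1: t_trans = 12000/(2*10^6) s = 6.0000 ms; t_prop = 50/200000 s = 0.2500 ms; subtotal = 6.2500 ms
Link 2: t_trans = 12000/(20*10^6) s = 0.6000 ms; t_prop = 50/200000 s = 0.2500 ms; subtotal = 0.8500 ms
Link 3: t_trans = 12000/(5*10^6) s = 2.4000 ms; t_prop = 50/200000 s = 0.2500 ms; subtotal = 2.6500 ms
End-to-end = 6.2500 + 0.8500 + 2.6500 = 9.7500 ms -> 9.750 ms (3 dp)

9.750


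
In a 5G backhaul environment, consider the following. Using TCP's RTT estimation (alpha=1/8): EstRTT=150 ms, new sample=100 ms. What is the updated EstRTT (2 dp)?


Given: EstRTT = 150 ms, SampleRTT = 100 ms, alpha = 1/8
New EstRTT = (1 - alpha) * EstRTT + alpha * SampleRTT
(7/8) * 150 = 131.25
(1/8) * 100 = 12.5
New EstRTT = 131.25 + 12.5 = 143.75 ms -> 143.75 ms (2 dp)

143.75


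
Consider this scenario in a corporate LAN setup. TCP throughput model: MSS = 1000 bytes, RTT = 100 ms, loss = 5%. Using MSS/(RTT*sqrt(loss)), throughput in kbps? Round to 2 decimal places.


Given: MSS = 1000 bytes, RTT = 100 ms, loss = 5%
RTT in seconds = 100 / 1000 = 0.1
Loss rate = 5% = 0.05
sqrt(loss) = sqrt(0.05) = 0.223606797750
Throughput (bytes/s) = 1000 / (0.1 * 0.223606797750) = 44721.3595
Throughput (kbps) = 44721.3595 * 8 / 1000 = 357.770876 -> 357.77 kbps (2 dp)

357.77


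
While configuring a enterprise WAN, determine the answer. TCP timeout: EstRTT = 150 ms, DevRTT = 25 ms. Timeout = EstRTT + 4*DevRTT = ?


Given: EstRTT = 150 ms, DevRTT = 25 ms
Timeout = EstRTT + 4 * DevRTT
4 * DevRTT = 4 * 25 = 100
Timeout = 150 + 100 = 250 ms

250


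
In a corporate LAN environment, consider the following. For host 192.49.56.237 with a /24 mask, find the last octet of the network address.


Given: IP = 192.49.56.237, prefix = /24
Subnet mask = 255.255.255.0
Last octet of IP: 237
Last octet of mask: 0
Network last octet = 237 AND 0 = 0

0


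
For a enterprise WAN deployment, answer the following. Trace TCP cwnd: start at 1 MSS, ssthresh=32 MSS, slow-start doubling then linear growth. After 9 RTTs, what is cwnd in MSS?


RTT 0: cwnd = 1 MSS (initial)
RTT 1: cwnd = 2 MSS (slow start, doubled)
RTT 2: cwnd = 4 MSS (slow start, doubled)
RTT 3: cwnd = 8 MSS (slow start, doubled)
RTT 4: cwnd = 16 MSS (slow start, doubled)
RTT 5: cwnd = 32 MSS (slow start, doubled)
RTT 6: cwnd = 33 MSS (congestion avoidance, +1)
RTT 7: cwnd = 34 MSS (congestion avoidance, +1)
RTT 8: cwnd = 35 MSS (congestion avoidance, +1)
RTT 9: cwnd = 36 MSS (congestion avoidance, +1)

36


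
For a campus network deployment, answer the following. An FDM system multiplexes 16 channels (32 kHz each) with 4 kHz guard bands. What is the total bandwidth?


Given: 16 channels, 32 kHz each, guard = 4 kHz
Channel bandwidth = 16 * 32 = 512 kHz
Guard bands = 15 gaps * 4 kHz = 60 kHz
Total = 512 + 60 = 572 kHz

572


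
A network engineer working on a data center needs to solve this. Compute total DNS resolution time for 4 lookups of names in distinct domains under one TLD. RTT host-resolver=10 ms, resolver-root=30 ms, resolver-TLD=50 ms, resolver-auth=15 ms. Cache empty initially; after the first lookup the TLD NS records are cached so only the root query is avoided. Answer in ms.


Lookup 1 (cold cache): local + root + TLD + auth = 10 + 30 + 50 + 15 = 105 ms
Lookups 2..4 (TLD NS cached -> skip root; new domain -> still ask TLD and auth): local + TLD + auth = 10 + 50 + 15 = 75 ms each
Remaining 3 lookups: 3 * 75 = 225 ms
Total = 105 + 225 = 330 ms

330


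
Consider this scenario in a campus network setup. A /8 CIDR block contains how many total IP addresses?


Given: CIDR prefix /8
Host bits = 32 - 8 = 24
Total addresses = 2^24 = 16777216

16777216


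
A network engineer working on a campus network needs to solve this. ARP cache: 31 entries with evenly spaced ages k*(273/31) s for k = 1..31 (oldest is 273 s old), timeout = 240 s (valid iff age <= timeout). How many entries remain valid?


Ages are k * 273/31 s for k = 1..31 (spacing = 8.8065 s).
Entry k is valid iff k * 273/31 <= 240 iff k <= 31 * 240 / 273 = 27.2527
n_valid = floor(27.2527) = 27
(n_stale = 31 - 27 = 4)

27


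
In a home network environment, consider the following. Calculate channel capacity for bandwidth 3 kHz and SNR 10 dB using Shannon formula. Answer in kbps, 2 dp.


Given: B = 3 kHz, SNR = 10 dB
SNR linear = 10^(10/10) = 10
1 + SNR = 11
log2(11) = 3.4594316186
C = 3 * 1000 * 3.4594316186 = 10378.2949 bps
C = 10.378295 kbps -> 10.38 kbps (2 dp)

10.38


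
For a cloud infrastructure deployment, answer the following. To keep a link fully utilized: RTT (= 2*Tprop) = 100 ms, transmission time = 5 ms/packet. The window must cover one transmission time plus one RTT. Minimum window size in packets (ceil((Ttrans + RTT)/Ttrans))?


Given: Ttrans = 5 ms, RTT = 100 ms (= 2 * Tprop, Tprop = 50 ms)
Time until first ACK returns = Ttrans + RTT = 5 + 100 = 105 ms
Need W * Ttrans >= Ttrans + RTT  ->  W >= (Ttrans + RTT) / Ttrans
(Ttrans + RTT) / Ttrans = 105 / 5 = 21
W_min = ceil(21) = 21

21


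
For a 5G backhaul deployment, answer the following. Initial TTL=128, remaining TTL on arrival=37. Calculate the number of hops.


Given: initial TTL = 128, received TTL = 37
Hops = initial TTL - received TTL
Hops = 128 - 37 = 91

91


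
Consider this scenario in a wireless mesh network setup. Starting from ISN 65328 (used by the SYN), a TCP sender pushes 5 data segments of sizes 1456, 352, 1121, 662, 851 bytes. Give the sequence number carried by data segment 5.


The SYN occupies sequence number ISN = 65328, so the first data byte is ISN + 1 = 65329.
SEQ of data segment i = (ISN + 1) + sum of payload sizes of segments 1..i-1.
Segment 1: SEQ = 65329, payload = 1456 bytes
Segment 2: SEQ = 66785, payload = 352 bytes
Segment 3: SEQ = 67137, payload = 1121 bytes
Segment 4: SEQ = 68258, payload = 662 bytes
Segment 5: SEQ = 68920, payload = 851 bytes
SEQ of segment 5 = 65329 + 1456 + 352 + 1121 + 662 = 68920

68920


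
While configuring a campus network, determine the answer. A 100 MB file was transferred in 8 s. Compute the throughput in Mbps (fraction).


Given: file = 100 MB, time = 8 s
File in Mb = 100 * 8 = 800 Mb
Throughput = 800 / 8 Mbps
Throughput = 100 Mbps

100


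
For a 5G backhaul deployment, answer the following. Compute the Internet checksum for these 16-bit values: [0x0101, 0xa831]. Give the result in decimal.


Given words: [0x0101, 0xa831]
Step 1: Sum all words
Raw sum = 257 + 43057 = 43314
One's complement = ~43314 & 0xFFFF = 22221

22221


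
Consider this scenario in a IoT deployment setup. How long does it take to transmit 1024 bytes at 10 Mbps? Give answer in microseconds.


Given: packet = 1024 bytes, bandwidth = 10 Mbps
Packet in bits = 1024 * 8 = 8192 bits
Bandwidth = 10 * 10^6 = 10000000 bps
Time = 8192 / 10000000 seconds
Time in us = 8192 * 10^6 / 10000000 = 819.2

819.2


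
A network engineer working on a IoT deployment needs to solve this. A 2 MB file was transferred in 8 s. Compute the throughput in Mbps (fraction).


Given: file = 2 MB, time = 8 s
File in Mb = 2 * 8 = 16 Mb
Throughput = 16 / 8 Mbps
Throughput = 2 Mbps

2


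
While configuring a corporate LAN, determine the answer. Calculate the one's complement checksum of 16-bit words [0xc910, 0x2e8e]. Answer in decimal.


Given words: [0xc910, 0x2e8e]
Step 1: Sum all words
Raw sum = 51472 + 11918 = 63390
One's complement = ~63390 & 0xFFFF = 2145

2145


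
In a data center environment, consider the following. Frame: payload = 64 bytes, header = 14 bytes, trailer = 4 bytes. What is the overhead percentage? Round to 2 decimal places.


Given: payload = 64 B, header = 14 B, trailer = 4 B
Overhead bytes = header + trailer = 14 + 4 = 18
Total frame = payload + overhead = 64 + 18 = 82
Overhead % = 18 / 82 * 100 = 21.9512% -> 21.95% (2 dp)

21.95


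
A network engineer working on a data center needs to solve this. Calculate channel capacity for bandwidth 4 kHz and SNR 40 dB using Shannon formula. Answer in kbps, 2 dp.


Given: B = 4 kHz, SNR = 40 dB
SNR linear = 10^(40/10) = 10000
1 + SNR = 10001
log2(10001) = 13.2878566418
C = 4 * 1000 * 13.2878566418 = 53151.4266 bps
C = 53.151427 kbps -> 53.15 kbps (2 dp)

53.15


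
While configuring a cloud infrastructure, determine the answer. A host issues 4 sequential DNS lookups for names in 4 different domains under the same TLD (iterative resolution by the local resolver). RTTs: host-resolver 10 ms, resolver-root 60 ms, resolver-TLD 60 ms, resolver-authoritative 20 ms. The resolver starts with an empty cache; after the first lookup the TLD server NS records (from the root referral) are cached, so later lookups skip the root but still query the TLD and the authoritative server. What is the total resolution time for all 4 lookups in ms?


Lookup 1 (cold cache): local + root + TLD + auth = 10 + 60 + 60 + 20 = 150 ms
Lookups 2..4 (TLD NS cached -> skip root; new domain -> still ask TLD and auth): local + TLD + auth = 10 + 60 + 20 = 90 ms each
Remaining 3 lookups: 3 * 90 = 270 ms
Total = 150 + 270 = 420 ms

420


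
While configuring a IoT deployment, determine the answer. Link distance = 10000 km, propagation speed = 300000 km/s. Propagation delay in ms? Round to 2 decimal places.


Given: distance = 10000 km, speed = 300000 km/s
Delay = distance / speed = 10000 / 300000 seconds
Delay in ms = 10000 * 1000 / 300000
Delay = 33.3333 ms
Rounded to 2 dp = 33.33 ms

33.33


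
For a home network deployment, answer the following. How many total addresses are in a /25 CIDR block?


Given: CIDR prefix /25
Host bits = 32 - 25 = 7
Total addresses = 2^7 = 128

128


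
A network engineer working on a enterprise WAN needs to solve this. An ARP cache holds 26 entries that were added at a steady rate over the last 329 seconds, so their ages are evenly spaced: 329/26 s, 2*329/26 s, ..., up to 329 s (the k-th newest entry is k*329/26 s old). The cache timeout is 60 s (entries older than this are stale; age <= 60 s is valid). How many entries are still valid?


Ages are k * 329/26 s for k = 1..26 (spacing = 12.6538 s).
Entry k is valid iff k * 329/26 <= 60 iff k <= 26 * 60 / 329 = 4.7416
n_valid = floor(4.7416) = 4
(n_stale = 26 - 4 = 22)

4


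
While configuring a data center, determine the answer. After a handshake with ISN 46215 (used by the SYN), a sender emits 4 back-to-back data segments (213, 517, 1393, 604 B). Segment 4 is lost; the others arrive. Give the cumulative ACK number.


SYN uses sequence number 46215; first data byte = ISN + 1 = 46216.
Segment 1: SEQ = 46216, len = 213 B, covers [46216, 46428]
Segment 2: SEQ = 46429, len = 517 B, covers [46429, 46945]
Segment 3: SEQ = 46946, len = 1393 B, covers [46946, 48338]
Segment 4: SEQ = 48339, len = 604 B, covers [48339, 48942] [LOST]
In-order data received: bytes [46216, 48338] (segments 1..3).
Segment 4 missing -> gap begins at byte 48339.
Cumulative ACK = next expected in-order byte = 46216 + 213 + 517 + 1393 = 48339

48339


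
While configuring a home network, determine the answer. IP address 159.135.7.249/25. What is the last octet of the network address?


Given: IP = 159.135.7.249, prefix = /25
Subnet mask = 255.255.255.128
Last octet of IP: 249
Last octet of mask: 128
Network last octet = 249 AND 128 = 128

128


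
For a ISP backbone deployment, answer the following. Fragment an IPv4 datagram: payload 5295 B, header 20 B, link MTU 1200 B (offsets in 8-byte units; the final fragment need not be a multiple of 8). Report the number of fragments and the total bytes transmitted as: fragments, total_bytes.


Max data per non-final fragment = floor((MTU - header)/8)*8 = floor((1200 - 20)/8)*8 = floor(1180/8)*8 = 1176 B
Final fragment needs no 8-byte alignment: it can carry up to MTU - header = 1180 B
Non-final fragments needed = ceil((payload - 1180) / 1176) = ceil(4115/1176) = ceil(3.4991) = 4
Number of fragments = 4 + 1 = 5
Fragment sizes (data): 4 * 1176 B + 591 B (last, 591 <= 1180 OK)
Total bytes sent = payload + n_frags * header = 5295 + 5*20 = 5295 + 100 = 5395 B

5, 5395


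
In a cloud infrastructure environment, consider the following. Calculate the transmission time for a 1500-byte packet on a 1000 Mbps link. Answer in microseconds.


Given: packet = 1500 bytes, bandwidth = 1000 Mbps
Packet in bits = 1500 * 8 = 12000 bits
Bandwidth = 1000 * 10^6 = 1000000000 bps
Time = 12000 / 1000000000 seconds
Time in us = 12000 * 10^6 / 1000000000 = 12

12


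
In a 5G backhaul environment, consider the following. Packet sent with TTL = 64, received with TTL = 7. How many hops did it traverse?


Given: initial TTL = 64, received TTL = 7
Hops = initial TTL - received TTL
Hops = 64 - 7 = 57

57


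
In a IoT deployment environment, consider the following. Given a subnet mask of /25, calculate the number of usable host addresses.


Given: subnet mask /25
Host bits = 32 - 25 = 7
Total addresses = 2^7 = 128
Usable hosts = 128 - 2 (network + broadcast) = 126

126


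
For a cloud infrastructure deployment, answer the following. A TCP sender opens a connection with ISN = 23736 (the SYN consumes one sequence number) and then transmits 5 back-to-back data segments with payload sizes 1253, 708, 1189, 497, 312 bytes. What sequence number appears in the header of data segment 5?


The SYN occupies sequence number ISN = 23736, so the first data byte is ISN + 1 = 23737.
SEQ of data segment i = (ISN + 1) + sum of payload sizes of segments 1..i-1.
Segment 1: SEQ = 23737, payload = 1253 bytes
Segment 2: SEQ = 24990, payload = 708 bytes
Segment 3: SEQ = 25698, payload = 1189 bytes
Segment 4: SEQ = 26887, payload = 497 bytes
Segment 5: SEQ = 27384, payload = 312 bytes
SEQ of segment 5 = 23737 + 1253 + 708 + 1189 + 497 = 27384

27384


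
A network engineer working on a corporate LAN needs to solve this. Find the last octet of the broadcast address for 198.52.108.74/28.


Given: IP = 198.52.108.74, prefix = /28
Host bits = 32 - 28 = 4
Network last octet = 74 AND mask = 64
Host part size = 2^4 - 1 = 15
Broadcast last octet = 64 OR 15 = 79

79
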